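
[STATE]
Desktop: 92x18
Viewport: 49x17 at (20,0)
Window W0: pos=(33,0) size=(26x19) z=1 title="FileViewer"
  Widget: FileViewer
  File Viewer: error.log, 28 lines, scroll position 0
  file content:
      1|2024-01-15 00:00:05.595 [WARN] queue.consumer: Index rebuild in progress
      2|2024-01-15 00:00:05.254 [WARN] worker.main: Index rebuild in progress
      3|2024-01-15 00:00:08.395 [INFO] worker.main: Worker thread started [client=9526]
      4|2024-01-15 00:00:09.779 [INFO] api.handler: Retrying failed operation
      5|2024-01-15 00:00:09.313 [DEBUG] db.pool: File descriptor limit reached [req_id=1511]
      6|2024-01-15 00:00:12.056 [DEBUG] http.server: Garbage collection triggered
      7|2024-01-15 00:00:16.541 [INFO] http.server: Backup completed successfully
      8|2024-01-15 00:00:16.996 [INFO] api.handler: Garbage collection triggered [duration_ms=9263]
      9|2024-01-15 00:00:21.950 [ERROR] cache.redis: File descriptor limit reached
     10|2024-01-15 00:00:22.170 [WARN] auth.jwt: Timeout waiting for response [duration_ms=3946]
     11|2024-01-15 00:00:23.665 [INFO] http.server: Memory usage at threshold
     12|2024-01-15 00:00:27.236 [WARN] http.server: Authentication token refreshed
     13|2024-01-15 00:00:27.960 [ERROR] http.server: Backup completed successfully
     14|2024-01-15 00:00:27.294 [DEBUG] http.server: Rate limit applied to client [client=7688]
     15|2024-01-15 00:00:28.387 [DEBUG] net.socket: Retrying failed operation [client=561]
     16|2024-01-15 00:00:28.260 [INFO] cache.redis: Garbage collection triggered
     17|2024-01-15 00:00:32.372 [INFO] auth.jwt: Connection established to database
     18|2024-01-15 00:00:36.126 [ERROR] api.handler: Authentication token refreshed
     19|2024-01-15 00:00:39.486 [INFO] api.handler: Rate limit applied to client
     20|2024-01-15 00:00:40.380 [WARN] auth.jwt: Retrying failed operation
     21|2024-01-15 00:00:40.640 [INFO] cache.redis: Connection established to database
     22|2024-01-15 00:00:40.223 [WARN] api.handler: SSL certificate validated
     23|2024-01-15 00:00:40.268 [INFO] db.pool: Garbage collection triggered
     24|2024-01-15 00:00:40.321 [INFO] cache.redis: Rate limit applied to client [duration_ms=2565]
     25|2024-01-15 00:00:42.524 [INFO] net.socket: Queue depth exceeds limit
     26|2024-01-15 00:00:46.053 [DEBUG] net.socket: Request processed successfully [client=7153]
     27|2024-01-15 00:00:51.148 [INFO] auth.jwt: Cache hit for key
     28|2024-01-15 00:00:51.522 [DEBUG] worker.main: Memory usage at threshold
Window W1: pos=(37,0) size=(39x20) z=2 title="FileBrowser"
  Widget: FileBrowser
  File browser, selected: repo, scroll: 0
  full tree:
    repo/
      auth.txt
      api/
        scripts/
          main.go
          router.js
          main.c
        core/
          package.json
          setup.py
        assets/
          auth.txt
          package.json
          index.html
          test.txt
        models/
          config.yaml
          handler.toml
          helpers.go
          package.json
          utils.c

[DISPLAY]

             ┏━━━┏━━━━━━━━━━━━━━━━━━━━━━━━━━━━━━━
             ┃ Fi┃ FileBrowser                   
             ┠───┠───────────────────────────────
             ┃202┃> [-] repo/                    
             ┃202┃    auth.txt                   
             ┃202┃    [+] api/                   
             ┃202┃                               
             ┃202┃                               
             ┃202┃                               
             ┃202┃                               
             ┃202┃                               
             ┃202┃                               
             ┃202┃                               
             ┃202┃                               
             ┃202┃                               
             ┃202┃                               
             ┃202┃                               


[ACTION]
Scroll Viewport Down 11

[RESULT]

             ┃ Fi┃ FileBrowser                   
             ┠───┠───────────────────────────────
             ┃202┃> [-] repo/                    
             ┃202┃    auth.txt                   
             ┃202┃    [+] api/                   
             ┃202┃                               
             ┃202┃                               
             ┃202┃                               
             ┃202┃                               
             ┃202┃                               
             ┃202┃                               
             ┃202┃                               
             ┃202┃                               
             ┃202┃                               
             ┃202┃                               
             ┃202┃                               
             ┃202┃                               


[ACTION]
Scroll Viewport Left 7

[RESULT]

                    ┃ Fi┃ FileBrowser            
                    ┠───┠────────────────────────
                    ┃202┃> [-] repo/             
                    ┃202┃    auth.txt            
                    ┃202┃    [+] api/            
                    ┃202┃                        
                    ┃202┃                        
                    ┃202┃                        
                    ┃202┃                        
                    ┃202┃                        
                    ┃202┃                        
                    ┃202┃                        
                    ┃202┃                        
                    ┃202┃                        
                    ┃202┃                        
                    ┃202┃                        
                    ┃202┃                        


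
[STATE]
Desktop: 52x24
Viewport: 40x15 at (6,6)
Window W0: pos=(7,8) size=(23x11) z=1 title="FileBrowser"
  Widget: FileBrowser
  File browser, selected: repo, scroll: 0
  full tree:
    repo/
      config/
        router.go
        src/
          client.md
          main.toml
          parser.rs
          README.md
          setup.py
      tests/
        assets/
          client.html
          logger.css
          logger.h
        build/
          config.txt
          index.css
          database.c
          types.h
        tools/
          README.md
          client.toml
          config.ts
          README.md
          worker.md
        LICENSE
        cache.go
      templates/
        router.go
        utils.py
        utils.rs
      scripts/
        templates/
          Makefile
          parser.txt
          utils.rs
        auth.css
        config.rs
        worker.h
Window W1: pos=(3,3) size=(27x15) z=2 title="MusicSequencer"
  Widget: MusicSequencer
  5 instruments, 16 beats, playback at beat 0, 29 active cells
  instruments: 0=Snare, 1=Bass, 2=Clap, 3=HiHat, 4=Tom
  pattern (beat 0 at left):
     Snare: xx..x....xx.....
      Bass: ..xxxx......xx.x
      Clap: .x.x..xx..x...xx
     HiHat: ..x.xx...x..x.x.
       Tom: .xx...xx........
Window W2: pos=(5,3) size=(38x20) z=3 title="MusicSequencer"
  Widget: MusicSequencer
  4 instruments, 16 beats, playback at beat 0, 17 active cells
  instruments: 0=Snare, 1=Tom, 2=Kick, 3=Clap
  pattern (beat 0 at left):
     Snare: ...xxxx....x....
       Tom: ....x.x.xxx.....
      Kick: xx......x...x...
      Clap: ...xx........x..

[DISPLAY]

      ▼123456789012345              ┃   
 Snare···████····█····              ┃   
   Tom····█·█·███·····              ┃   
  Kick██······█···█···              ┃   
  Clap···██········█··              ┃   
                                    ┃   
                                    ┃   
                                    ┃   
                                    ┃   
                                    ┃   
                                    ┃   
                                    ┃   
                                    ┃   
                                    ┃   
                                    ┃   


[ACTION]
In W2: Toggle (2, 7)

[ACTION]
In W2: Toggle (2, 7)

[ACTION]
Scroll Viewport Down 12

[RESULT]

  Kick██······█···█···              ┃   
  Clap···██········█··              ┃   
                                    ┃   
                                    ┃   
                                    ┃   
                                    ┃   
                                    ┃   
                                    ┃   
                                    ┃   
                                    ┃   
                                    ┃   
                                    ┃   
                                    ┃   
━━━━━━━━━━━━━━━━━━━━━━━━━━━━━━━━━━━━┛   
                                        


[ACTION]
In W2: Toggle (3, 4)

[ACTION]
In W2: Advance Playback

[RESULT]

  Kick██······█···█···              ┃   
  Clap···█·········█··              ┃   
                                    ┃   
                                    ┃   
                                    ┃   
                                    ┃   
                                    ┃   
                                    ┃   
                                    ┃   
                                    ┃   
                                    ┃   
                                    ┃   
                                    ┃   
━━━━━━━━━━━━━━━━━━━━━━━━━━━━━━━━━━━━┛   
                                        


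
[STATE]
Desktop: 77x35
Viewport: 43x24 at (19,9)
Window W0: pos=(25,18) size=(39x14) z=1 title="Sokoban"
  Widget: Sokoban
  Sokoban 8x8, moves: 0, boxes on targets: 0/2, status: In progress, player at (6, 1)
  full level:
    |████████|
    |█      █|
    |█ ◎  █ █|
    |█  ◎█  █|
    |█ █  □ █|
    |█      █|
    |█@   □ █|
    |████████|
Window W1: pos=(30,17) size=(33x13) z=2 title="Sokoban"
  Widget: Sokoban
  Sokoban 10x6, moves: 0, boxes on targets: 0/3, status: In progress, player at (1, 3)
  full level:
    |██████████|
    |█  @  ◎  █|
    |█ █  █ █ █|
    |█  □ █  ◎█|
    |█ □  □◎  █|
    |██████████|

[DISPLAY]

                                           
                                           
                                           
                                           
                                           
                                           
                                           
                                           
           ┏━━━━━━━━━━━━━━━━━━━━━━━━━━━━━━━
      ┏━━━━┃ Sokoban                       
      ┃ Sok┠───────────────────────────────
      ┠────┃██████████                     
      ┃████┃█  @  ◎  █                     
      ┃█   ┃█ █  █ █ █                     
      ┃█ ◎ ┃█  □ █  ◎█                     
      ┃█  ◎┃█ □  □◎  █                     
      ┃█ █ ┃██████████                     
      ┃█   ┃Moves: 0  0/3                  
      ┃█@  ┃                               
      ┃████┃                               
      ┃Move┗━━━━━━━━━━━━━━━━━━━━━━━━━━━━━━━
      ┃                                    
      ┗━━━━━━━━━━━━━━━━━━━━━━━━━━━━━━━━━━━━
                                           


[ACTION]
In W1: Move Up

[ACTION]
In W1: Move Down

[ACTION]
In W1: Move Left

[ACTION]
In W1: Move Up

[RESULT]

                                           
                                           
                                           
                                           
                                           
                                           
                                           
                                           
           ┏━━━━━━━━━━━━━━━━━━━━━━━━━━━━━━━
      ┏━━━━┃ Sokoban                       
      ┃ Sok┠───────────────────────────────
      ┠────┃██████████                     
      ┃████┃█  @  ◎  █                     
      ┃█   ┃█ █  █ █ █                     
      ┃█ ◎ ┃█  □ █  ◎█                     
      ┃█  ◎┃█ □  □◎  █                     
      ┃█ █ ┃██████████                     
      ┃█   ┃Moves: 2  0/3                  
      ┃█@  ┃                               
      ┃████┃                               
      ┃Move┗━━━━━━━━━━━━━━━━━━━━━━━━━━━━━━━
      ┃                                    
      ┗━━━━━━━━━━━━━━━━━━━━━━━━━━━━━━━━━━━━
                                           


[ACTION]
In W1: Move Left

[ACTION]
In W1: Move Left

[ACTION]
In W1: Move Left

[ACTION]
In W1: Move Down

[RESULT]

                                           
                                           
                                           
                                           
                                           
                                           
                                           
                                           
           ┏━━━━━━━━━━━━━━━━━━━━━━━━━━━━━━━
      ┏━━━━┃ Sokoban                       
      ┃ Sok┠───────────────────────────────
      ┠────┃██████████                     
      ┃████┃█     ◎  █                     
      ┃█   ┃█@█  █ █ █                     
      ┃█ ◎ ┃█  □ █  ◎█                     
      ┃█  ◎┃█ □  □◎  █                     
      ┃█ █ ┃██████████                     
      ┃█   ┃Moves: 5  0/3                  
      ┃█@  ┃                               
      ┃████┃                               
      ┃Move┗━━━━━━━━━━━━━━━━━━━━━━━━━━━━━━━
      ┃                                    
      ┗━━━━━━━━━━━━━━━━━━━━━━━━━━━━━━━━━━━━
                                           


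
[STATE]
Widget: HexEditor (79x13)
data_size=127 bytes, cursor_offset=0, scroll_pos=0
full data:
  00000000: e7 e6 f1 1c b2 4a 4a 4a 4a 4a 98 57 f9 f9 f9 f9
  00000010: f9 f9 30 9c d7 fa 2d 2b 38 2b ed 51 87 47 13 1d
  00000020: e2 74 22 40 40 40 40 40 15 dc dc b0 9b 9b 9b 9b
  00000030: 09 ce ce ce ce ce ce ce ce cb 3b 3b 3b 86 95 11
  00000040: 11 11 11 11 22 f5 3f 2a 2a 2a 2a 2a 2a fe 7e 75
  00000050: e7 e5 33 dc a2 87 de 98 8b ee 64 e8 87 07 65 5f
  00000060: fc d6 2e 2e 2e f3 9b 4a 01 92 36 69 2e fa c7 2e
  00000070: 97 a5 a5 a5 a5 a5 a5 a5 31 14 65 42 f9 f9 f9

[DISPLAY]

00000000  E7 e6 f1 1c b2 4a 4a 4a  4a 4a 98 57 f9 f9 f9 f9  |.....JJJJJ.W....| 
00000010  f9 f9 30 9c d7 fa 2d 2b  38 2b ed 51 87 47 13 1d  |..0...-+8+.Q.G..| 
00000020  e2 74 22 40 40 40 40 40  15 dc dc b0 9b 9b 9b 9b  |.t"@@@@@........| 
00000030  09 ce ce ce ce ce ce ce  ce cb 3b 3b 3b 86 95 11  |..........;;;...| 
00000040  11 11 11 11 22 f5 3f 2a  2a 2a 2a 2a 2a fe 7e 75  |....".?******.~u| 
00000050  e7 e5 33 dc a2 87 de 98  8b ee 64 e8 87 07 65 5f  |..3.......d...e_| 
00000060  fc d6 2e 2e 2e f3 9b 4a  01 92 36 69 2e fa c7 2e  |.......J..6i....| 
00000070  97 a5 a5 a5 a5 a5 a5 a5  31 14 65 42 f9 f9 f9     |........1.eB... | 
                                                                               
                                                                               
                                                                               
                                                                               
                                                                               


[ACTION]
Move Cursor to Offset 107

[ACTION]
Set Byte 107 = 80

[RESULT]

00000000  e7 e6 f1 1c b2 4a 4a 4a  4a 4a 98 57 f9 f9 f9 f9  |.....JJJJJ.W....| 
00000010  f9 f9 30 9c d7 fa 2d 2b  38 2b ed 51 87 47 13 1d  |..0...-+8+.Q.G..| 
00000020  e2 74 22 40 40 40 40 40  15 dc dc b0 9b 9b 9b 9b  |.t"@@@@@........| 
00000030  09 ce ce ce ce ce ce ce  ce cb 3b 3b 3b 86 95 11  |..........;;;...| 
00000040  11 11 11 11 22 f5 3f 2a  2a 2a 2a 2a 2a fe 7e 75  |....".?******.~u| 
00000050  e7 e5 33 dc a2 87 de 98  8b ee 64 e8 87 07 65 5f  |..3.......d...e_| 
00000060  fc d6 2e 2e 2e f3 9b 4a  01 92 36 80 2e fa c7 2e  |.......J..6.....| 
00000070  97 a5 a5 a5 a5 a5 a5 a5  31 14 65 42 f9 f9 f9     |........1.eB... | 
                                                                               
                                                                               
                                                                               
                                                                               
                                                                               


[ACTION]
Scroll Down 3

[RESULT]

00000030  09 ce ce ce ce ce ce ce  ce cb 3b 3b 3b 86 95 11  |..........;;;...| 
00000040  11 11 11 11 22 f5 3f 2a  2a 2a 2a 2a 2a fe 7e 75  |....".?******.~u| 
00000050  e7 e5 33 dc a2 87 de 98  8b ee 64 e8 87 07 65 5f  |..3.......d...e_| 
00000060  fc d6 2e 2e 2e f3 9b 4a  01 92 36 80 2e fa c7 2e  |.......J..6.....| 
00000070  97 a5 a5 a5 a5 a5 a5 a5  31 14 65 42 f9 f9 f9     |........1.eB... | 
                                                                               
                                                                               
                                                                               
                                                                               
                                                                               
                                                                               
                                                                               
                                                                               


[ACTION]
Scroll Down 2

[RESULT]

00000050  e7 e5 33 dc a2 87 de 98  8b ee 64 e8 87 07 65 5f  |..3.......d...e_| 
00000060  fc d6 2e 2e 2e f3 9b 4a  01 92 36 80 2e fa c7 2e  |.......J..6.....| 
00000070  97 a5 a5 a5 a5 a5 a5 a5  31 14 65 42 f9 f9 f9     |........1.eB... | 
                                                                               
                                                                               
                                                                               
                                                                               
                                                                               
                                                                               
                                                                               
                                                                               
                                                                               
                                                                               


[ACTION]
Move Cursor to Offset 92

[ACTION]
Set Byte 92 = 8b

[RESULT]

00000050  e7 e5 33 dc a2 87 de 98  8b ee 64 e8 8B 07 65 5f  |..3.......d...e_| 
00000060  fc d6 2e 2e 2e f3 9b 4a  01 92 36 80 2e fa c7 2e  |.......J..6.....| 
00000070  97 a5 a5 a5 a5 a5 a5 a5  31 14 65 42 f9 f9 f9     |........1.eB... | 
                                                                               
                                                                               
                                                                               
                                                                               
                                                                               
                                                                               
                                                                               
                                                                               
                                                                               
                                                                               


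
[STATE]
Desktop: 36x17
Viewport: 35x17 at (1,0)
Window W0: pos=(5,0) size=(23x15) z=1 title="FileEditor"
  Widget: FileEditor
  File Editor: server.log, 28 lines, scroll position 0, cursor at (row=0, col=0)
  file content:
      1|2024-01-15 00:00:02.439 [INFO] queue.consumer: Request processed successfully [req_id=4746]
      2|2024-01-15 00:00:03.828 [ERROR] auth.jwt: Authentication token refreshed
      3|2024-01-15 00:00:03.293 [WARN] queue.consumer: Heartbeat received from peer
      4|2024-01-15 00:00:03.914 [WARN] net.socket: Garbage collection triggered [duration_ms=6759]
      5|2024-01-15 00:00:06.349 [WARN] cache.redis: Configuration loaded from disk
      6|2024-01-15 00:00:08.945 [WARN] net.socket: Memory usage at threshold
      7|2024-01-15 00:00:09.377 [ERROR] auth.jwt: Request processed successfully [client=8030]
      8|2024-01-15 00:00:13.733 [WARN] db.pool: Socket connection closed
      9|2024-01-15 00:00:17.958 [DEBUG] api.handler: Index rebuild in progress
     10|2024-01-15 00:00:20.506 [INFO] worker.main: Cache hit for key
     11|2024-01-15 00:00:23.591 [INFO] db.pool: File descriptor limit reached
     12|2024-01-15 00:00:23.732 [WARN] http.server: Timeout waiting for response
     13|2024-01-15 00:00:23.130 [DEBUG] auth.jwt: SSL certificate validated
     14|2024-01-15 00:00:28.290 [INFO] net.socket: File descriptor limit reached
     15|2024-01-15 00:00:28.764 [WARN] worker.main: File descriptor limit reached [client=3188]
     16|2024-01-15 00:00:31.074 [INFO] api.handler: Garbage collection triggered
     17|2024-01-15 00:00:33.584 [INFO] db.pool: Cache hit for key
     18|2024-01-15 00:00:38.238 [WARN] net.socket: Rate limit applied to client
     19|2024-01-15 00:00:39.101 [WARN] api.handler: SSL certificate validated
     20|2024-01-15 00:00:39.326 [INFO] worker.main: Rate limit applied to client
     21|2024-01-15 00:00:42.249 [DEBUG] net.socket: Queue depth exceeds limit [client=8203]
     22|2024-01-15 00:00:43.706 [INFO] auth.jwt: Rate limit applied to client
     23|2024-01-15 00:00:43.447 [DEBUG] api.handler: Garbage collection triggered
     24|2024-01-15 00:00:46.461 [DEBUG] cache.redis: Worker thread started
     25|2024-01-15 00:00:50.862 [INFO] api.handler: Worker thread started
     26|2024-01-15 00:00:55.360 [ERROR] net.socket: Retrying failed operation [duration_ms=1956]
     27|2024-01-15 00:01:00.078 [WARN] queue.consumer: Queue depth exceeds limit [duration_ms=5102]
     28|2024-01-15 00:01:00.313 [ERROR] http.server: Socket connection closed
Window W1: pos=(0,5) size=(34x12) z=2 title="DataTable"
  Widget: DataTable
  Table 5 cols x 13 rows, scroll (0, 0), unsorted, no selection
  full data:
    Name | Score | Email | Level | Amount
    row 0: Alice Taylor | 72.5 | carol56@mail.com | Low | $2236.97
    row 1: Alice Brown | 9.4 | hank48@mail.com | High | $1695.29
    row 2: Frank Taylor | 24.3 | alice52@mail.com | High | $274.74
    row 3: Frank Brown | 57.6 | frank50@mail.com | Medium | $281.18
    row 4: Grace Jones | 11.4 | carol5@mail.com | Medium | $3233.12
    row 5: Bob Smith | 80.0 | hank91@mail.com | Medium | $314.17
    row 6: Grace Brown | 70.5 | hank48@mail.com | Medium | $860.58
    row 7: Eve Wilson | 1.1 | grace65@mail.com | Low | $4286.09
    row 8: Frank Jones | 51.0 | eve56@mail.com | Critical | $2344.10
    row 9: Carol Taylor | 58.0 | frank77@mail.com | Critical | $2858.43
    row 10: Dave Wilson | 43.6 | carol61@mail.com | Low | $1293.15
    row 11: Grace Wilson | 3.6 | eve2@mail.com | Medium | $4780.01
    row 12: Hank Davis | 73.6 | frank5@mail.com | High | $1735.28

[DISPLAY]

    ┏━━━━━━━━━━━━━━━━━━━━━┓        
    ┃ FileEditor          ┃        
    ┠─────────────────────┨        
    ┃█024-01-15 00:00:02.▲┃        
    ┃2024-01-15 00:00:03.█┃        
━━━━━━━━━━━━━━━━━━━━━━━━━━━━━━━━┓  
 DataTable                      ┃  
────────────────────────────────┨  
Name        │Score│Email        ┃  
────────────┼─────┼─────────────┃  
Alice Taylor│72.5 │carol56@mail.┃  
Alice Brown │9.4  │hank48@mail.c┃  
Frank Taylor│24.3 │alice52@mail.┃  
Frank Brown │57.6 │frank50@mail.┃  
Grace Jones │11.4 │carol5@mail.c┃  
Bob Smith   │80.0 │hank91@mail.c┃  
━━━━━━━━━━━━━━━━━━━━━━━━━━━━━━━━┛  


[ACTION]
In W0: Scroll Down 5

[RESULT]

    ┏━━━━━━━━━━━━━━━━━━━━━┓        
    ┃ FileEditor          ┃        
    ┠─────────────────────┨        
    ┃2024-01-15 00:00:08.▲┃        
    ┃2024-01-15 00:00:09.░┃        
━━━━━━━━━━━━━━━━━━━━━━━━━━━━━━━━┓  
 DataTable                      ┃  
────────────────────────────────┨  
Name        │Score│Email        ┃  
────────────┼─────┼─────────────┃  
Alice Taylor│72.5 │carol56@mail.┃  
Alice Brown │9.4  │hank48@mail.c┃  
Frank Taylor│24.3 │alice52@mail.┃  
Frank Brown │57.6 │frank50@mail.┃  
Grace Jones │11.4 │carol5@mail.c┃  
Bob Smith   │80.0 │hank91@mail.c┃  
━━━━━━━━━━━━━━━━━━━━━━━━━━━━━━━━┛  


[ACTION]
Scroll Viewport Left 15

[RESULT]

     ┏━━━━━━━━━━━━━━━━━━━━━┓       
     ┃ FileEditor          ┃       
     ┠─────────────────────┨       
     ┃2024-01-15 00:00:08.▲┃       
     ┃2024-01-15 00:00:09.░┃       
┏━━━━━━━━━━━━━━━━━━━━━━━━━━━━━━━━┓ 
┃ DataTable                      ┃ 
┠────────────────────────────────┨ 
┃Name        │Score│Email        ┃ 
┃────────────┼─────┼─────────────┃ 
┃Alice Taylor│72.5 │carol56@mail.┃ 
┃Alice Brown │9.4  │hank48@mail.c┃ 
┃Frank Taylor│24.3 │alice52@mail.┃ 
┃Frank Brown │57.6 │frank50@mail.┃ 
┃Grace Jones │11.4 │carol5@mail.c┃ 
┃Bob Smith   │80.0 │hank91@mail.c┃ 
┗━━━━━━━━━━━━━━━━━━━━━━━━━━━━━━━━┛ 


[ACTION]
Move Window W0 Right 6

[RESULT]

           ┏━━━━━━━━━━━━━━━━━━━━━┓ 
           ┃ FileEditor          ┃ 
           ┠─────────────────────┨ 
           ┃2024-01-15 00:00:08.▲┃ 
           ┃2024-01-15 00:00:09.░┃ 
┏━━━━━━━━━━━━━━━━━━━━━━━━━━━━━━━━┓ 
┃ DataTable                      ┃ 
┠────────────────────────────────┨ 
┃Name        │Score│Email        ┃ 
┃────────────┼─────┼─────────────┃ 
┃Alice Taylor│72.5 │carol56@mail.┃ 
┃Alice Brown │9.4  │hank48@mail.c┃ 
┃Frank Taylor│24.3 │alice52@mail.┃ 
┃Frank Brown │57.6 │frank50@mail.┃ 
┃Grace Jones │11.4 │carol5@mail.c┃ 
┃Bob Smith   │80.0 │hank91@mail.c┃ 
┗━━━━━━━━━━━━━━━━━━━━━━━━━━━━━━━━┛ 


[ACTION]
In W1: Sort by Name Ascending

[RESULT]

           ┏━━━━━━━━━━━━━━━━━━━━━┓ 
           ┃ FileEditor          ┃ 
           ┠─────────────────────┨ 
           ┃2024-01-15 00:00:08.▲┃ 
           ┃2024-01-15 00:00:09.░┃ 
┏━━━━━━━━━━━━━━━━━━━━━━━━━━━━━━━━┓ 
┃ DataTable                      ┃ 
┠────────────────────────────────┨ 
┃Name       ▲│Score│Email        ┃ 
┃────────────┼─────┼─────────────┃ 
┃Alice Brown │9.4  │hank48@mail.c┃ 
┃Alice Taylor│72.5 │carol56@mail.┃ 
┃Bob Smith   │80.0 │hank91@mail.c┃ 
┃Carol Taylor│58.0 │frank77@mail.┃ 
┃Dave Wilson │43.6 │carol61@mail.┃ 
┃Eve Wilson  │1.1  │grace65@mail.┃ 
┗━━━━━━━━━━━━━━━━━━━━━━━━━━━━━━━━┛ 


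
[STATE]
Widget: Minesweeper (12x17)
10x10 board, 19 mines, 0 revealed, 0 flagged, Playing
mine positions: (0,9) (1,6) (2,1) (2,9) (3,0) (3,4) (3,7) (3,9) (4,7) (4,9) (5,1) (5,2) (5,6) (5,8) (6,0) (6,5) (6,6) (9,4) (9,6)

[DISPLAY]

■■■■■■■■■■  
■■■■■■■■■■  
■■■■■■■■■■  
■■■■■■■■■■  
■■■■■■■■■■  
■■■■■■■■■■  
■■■■■■■■■■  
■■■■■■■■■■  
■■■■■■■■■■  
■■■■■■■■■■  
            
            
            
            
            
            
            


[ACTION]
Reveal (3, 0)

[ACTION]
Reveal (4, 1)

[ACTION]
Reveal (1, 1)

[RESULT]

■■■■■■■■■✹  
■■■■■■✹■■■  
■✹■■■■■■■✹  
✹■■■✹■■✹■✹  
■■■■■■■✹■✹  
■✹✹■■■✹■✹■  
✹■■■■✹✹■■■  
■■■■■■■■■■  
■■■■■■■■■■  
■■■■✹■✹■■■  
            
            
            
            
            
            
            


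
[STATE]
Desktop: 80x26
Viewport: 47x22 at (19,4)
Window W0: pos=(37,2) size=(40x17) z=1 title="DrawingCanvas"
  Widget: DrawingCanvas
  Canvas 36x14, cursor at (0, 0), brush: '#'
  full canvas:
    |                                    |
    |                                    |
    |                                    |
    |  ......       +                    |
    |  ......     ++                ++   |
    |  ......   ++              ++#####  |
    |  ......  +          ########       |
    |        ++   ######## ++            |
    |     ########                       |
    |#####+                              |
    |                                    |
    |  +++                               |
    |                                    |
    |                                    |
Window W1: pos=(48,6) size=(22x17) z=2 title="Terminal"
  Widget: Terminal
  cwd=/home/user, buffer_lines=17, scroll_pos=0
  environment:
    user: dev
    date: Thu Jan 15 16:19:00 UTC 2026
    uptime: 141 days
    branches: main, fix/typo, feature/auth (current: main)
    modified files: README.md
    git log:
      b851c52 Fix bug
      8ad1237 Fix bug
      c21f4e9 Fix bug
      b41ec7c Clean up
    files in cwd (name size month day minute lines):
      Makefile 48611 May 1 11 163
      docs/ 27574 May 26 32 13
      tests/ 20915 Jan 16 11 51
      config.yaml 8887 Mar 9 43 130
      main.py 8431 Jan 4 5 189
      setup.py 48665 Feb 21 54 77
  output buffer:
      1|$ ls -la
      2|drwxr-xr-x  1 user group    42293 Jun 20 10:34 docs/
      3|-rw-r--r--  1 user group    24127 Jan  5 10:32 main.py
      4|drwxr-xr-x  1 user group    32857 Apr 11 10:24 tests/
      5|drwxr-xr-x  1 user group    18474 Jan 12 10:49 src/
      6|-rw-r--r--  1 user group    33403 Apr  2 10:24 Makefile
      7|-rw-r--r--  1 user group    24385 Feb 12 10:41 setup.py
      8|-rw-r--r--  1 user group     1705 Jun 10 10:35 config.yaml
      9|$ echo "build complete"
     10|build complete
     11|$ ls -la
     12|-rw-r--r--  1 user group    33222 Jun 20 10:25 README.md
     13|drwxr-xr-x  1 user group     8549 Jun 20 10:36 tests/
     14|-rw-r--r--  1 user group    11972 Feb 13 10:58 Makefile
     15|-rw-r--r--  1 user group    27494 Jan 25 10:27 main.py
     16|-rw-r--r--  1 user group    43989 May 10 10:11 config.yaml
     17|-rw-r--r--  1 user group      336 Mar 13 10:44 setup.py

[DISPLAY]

                  ┠────────────────────────────
                  ┃+                           
                  ┃          ┏━━━━━━━━━━━━━━━━━
                  ┃          ┃ Terminal        
                  ┃  ......  ┠─────────────────
                  ┃  ......  ┃$ ls -la         
                  ┃  ......  ┃drwxr-xr-x  1 use
                  ┃  ......  ┃-rw-r--r--  1 use
                  ┃        ++┃drwxr-xr-x  1 use
                  ┃     #####┃drwxr-xr-x  1 use
                  ┃#####+    ┃-rw-r--r--  1 use
                  ┃          ┃-rw-r--r--  1 use
                  ┃  +++     ┃-rw-r--r--  1 use
                  ┃          ┃$ echo "build com
                  ┗━━━━━━━━━━┃build complete   
                             ┃$ ls -la         
                             ┃-rw-r--r--  1 use
                             ┃drwxr-xr-x  1 use
                             ┗━━━━━━━━━━━━━━━━━
                                               
                                               
                                               


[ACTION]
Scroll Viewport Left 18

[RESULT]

                                    ┠──────────
                                    ┃+         
                                    ┃          
                                    ┃          
                                    ┃  ......  
                                    ┃  ......  
                                    ┃  ......  
                                    ┃  ......  
                                    ┃        ++
                                    ┃     #####
                                    ┃#####+    
                                    ┃          
                                    ┃  +++     
                                    ┃          
                                    ┗━━━━━━━━━━
                                               
                                               
                                               
                                               
                                               
                                               
                                               


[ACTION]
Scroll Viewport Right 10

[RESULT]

                          ┠────────────────────
                          ┃+                   
                          ┃          ┏━━━━━━━━━
                          ┃          ┃ Terminal
                          ┃  ......  ┠─────────
                          ┃  ......  ┃$ ls -la 
                          ┃  ......  ┃drwxr-xr-
                          ┃  ......  ┃-rw-r--r-
                          ┃        ++┃drwxr-xr-
                          ┃     #####┃drwxr-xr-
                          ┃#####+    ┃-rw-r--r-
                          ┃          ┃-rw-r--r-
                          ┃  +++     ┃-rw-r--r-
                          ┃          ┃$ echo "b
                          ┗━━━━━━━━━━┃build com
                                     ┃$ ls -la 
                                     ┃-rw-r--r-
                                     ┃drwxr-xr-
                                     ┗━━━━━━━━━
                                               
                                               
                                               


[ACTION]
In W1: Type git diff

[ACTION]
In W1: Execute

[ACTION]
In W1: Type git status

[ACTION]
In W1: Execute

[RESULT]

                          ┠────────────────────
                          ┃+                   
                          ┃          ┏━━━━━━━━━
                          ┃          ┃ Terminal
                          ┃  ......  ┠─────────
                          ┃  ......  ┃$ git dif
                          ┃  ......  ┃diff --gi
                          ┃  ......  ┃--- a/mai
                          ┃        ++┃+++ b/mai
                          ┃     #####┃@@ -1,3 +
                          ┃#####+    ┃+# update
                          ┃          ┃ import s
                          ┃  +++     ┃$ git sta
                          ┃          ┃On branch
                          ┗━━━━━━━━━━┃Changes n
                                     ┃         
                                     ┃        m
                                     ┃$ █      
                                     ┗━━━━━━━━━
                                               
                                               
                                               


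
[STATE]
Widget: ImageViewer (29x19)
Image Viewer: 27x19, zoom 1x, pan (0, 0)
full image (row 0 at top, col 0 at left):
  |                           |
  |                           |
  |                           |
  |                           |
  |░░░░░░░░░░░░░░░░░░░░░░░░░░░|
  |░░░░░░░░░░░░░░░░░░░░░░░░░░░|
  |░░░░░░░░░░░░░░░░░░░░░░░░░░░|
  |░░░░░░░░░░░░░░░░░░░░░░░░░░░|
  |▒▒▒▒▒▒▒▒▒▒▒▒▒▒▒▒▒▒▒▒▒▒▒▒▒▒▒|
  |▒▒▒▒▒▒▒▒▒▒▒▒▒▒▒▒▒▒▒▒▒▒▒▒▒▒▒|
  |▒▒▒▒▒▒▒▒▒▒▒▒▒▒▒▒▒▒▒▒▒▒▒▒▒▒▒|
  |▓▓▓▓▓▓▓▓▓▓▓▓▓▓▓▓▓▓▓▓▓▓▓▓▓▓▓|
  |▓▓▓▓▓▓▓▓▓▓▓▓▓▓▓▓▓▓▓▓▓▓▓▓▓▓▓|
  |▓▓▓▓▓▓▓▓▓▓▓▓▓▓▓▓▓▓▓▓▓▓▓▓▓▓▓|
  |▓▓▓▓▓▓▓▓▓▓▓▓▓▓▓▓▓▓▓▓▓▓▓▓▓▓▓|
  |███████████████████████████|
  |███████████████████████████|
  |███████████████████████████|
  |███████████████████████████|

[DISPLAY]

                             
                             
                             
                             
░░░░░░░░░░░░░░░░░░░░░░░░░░░  
░░░░░░░░░░░░░░░░░░░░░░░░░░░  
░░░░░░░░░░░░░░░░░░░░░░░░░░░  
░░░░░░░░░░░░░░░░░░░░░░░░░░░  
▒▒▒▒▒▒▒▒▒▒▒▒▒▒▒▒▒▒▒▒▒▒▒▒▒▒▒  
▒▒▒▒▒▒▒▒▒▒▒▒▒▒▒▒▒▒▒▒▒▒▒▒▒▒▒  
▒▒▒▒▒▒▒▒▒▒▒▒▒▒▒▒▒▒▒▒▒▒▒▒▒▒▒  
▓▓▓▓▓▓▓▓▓▓▓▓▓▓▓▓▓▓▓▓▓▓▓▓▓▓▓  
▓▓▓▓▓▓▓▓▓▓▓▓▓▓▓▓▓▓▓▓▓▓▓▓▓▓▓  
▓▓▓▓▓▓▓▓▓▓▓▓▓▓▓▓▓▓▓▓▓▓▓▓▓▓▓  
▓▓▓▓▓▓▓▓▓▓▓▓▓▓▓▓▓▓▓▓▓▓▓▓▓▓▓  
███████████████████████████  
███████████████████████████  
███████████████████████████  
███████████████████████████  


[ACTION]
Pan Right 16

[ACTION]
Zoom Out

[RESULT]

                             
                             
                             
                             
░░░░░░░░░░░                  
░░░░░░░░░░░                  
░░░░░░░░░░░                  
░░░░░░░░░░░                  
▒▒▒▒▒▒▒▒▒▒▒                  
▒▒▒▒▒▒▒▒▒▒▒                  
▒▒▒▒▒▒▒▒▒▒▒                  
▓▓▓▓▓▓▓▓▓▓▓                  
▓▓▓▓▓▓▓▓▓▓▓                  
▓▓▓▓▓▓▓▓▓▓▓                  
▓▓▓▓▓▓▓▓▓▓▓                  
███████████                  
███████████                  
███████████                  
███████████                  
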